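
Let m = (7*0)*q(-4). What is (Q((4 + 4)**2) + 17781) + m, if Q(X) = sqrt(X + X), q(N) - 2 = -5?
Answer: 17781 + 8*sqrt(2) ≈ 17792.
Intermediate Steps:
q(N) = -3 (q(N) = 2 - 5 = -3)
Q(X) = sqrt(2)*sqrt(X) (Q(X) = sqrt(2*X) = sqrt(2)*sqrt(X))
m = 0 (m = (7*0)*(-3) = 0*(-3) = 0)
(Q((4 + 4)**2) + 17781) + m = (sqrt(2)*sqrt((4 + 4)**2) + 17781) + 0 = (sqrt(2)*sqrt(8**2) + 17781) + 0 = (sqrt(2)*sqrt(64) + 17781) + 0 = (sqrt(2)*8 + 17781) + 0 = (8*sqrt(2) + 17781) + 0 = (17781 + 8*sqrt(2)) + 0 = 17781 + 8*sqrt(2)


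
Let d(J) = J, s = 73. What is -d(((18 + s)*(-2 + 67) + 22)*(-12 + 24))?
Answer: -71244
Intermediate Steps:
-d(((18 + s)*(-2 + 67) + 22)*(-12 + 24)) = -((18 + 73)*(-2 + 67) + 22)*(-12 + 24) = -(91*65 + 22)*12 = -(5915 + 22)*12 = -5937*12 = -1*71244 = -71244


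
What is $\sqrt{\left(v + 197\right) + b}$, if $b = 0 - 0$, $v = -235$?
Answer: $i \sqrt{38} \approx 6.1644 i$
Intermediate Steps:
$b = 0$ ($b = 0 + 0 = 0$)
$\sqrt{\left(v + 197\right) + b} = \sqrt{\left(-235 + 197\right) + 0} = \sqrt{-38 + 0} = \sqrt{-38} = i \sqrt{38}$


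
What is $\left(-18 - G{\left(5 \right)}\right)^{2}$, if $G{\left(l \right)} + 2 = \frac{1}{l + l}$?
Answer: $\frac{25921}{100} \approx 259.21$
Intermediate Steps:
$G{\left(l \right)} = -2 + \frac{1}{2 l}$ ($G{\left(l \right)} = -2 + \frac{1}{l + l} = -2 + \frac{1}{2 l}$)
$\left(-18 - G{\left(5 \right)}\right)^{2} = \left(-18 - \left(-2 + \frac{1}{2 \cdot 5}\right)\right)^{2} = \left(-18 - \left(-2 + \frac{1}{2} \cdot \frac{1}{5}\right)\right)^{2} = \left(-18 - \left(-2 + \frac{1}{10}\right)\right)^{2} = \left(-18 - - \frac{19}{10}\right)^{2} = \left(-18 + \frac{19}{10}\right)^{2} = \left(- \frac{161}{10}\right)^{2} = \frac{25921}{100}$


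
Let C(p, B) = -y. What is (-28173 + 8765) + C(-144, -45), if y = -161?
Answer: -19247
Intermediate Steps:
C(p, B) = 161 (C(p, B) = -1*(-161) = 161)
(-28173 + 8765) + C(-144, -45) = (-28173 + 8765) + 161 = -19408 + 161 = -19247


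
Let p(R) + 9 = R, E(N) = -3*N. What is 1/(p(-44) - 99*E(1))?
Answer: 1/244 ≈ 0.0040984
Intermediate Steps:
p(R) = -9 + R
1/(p(-44) - 99*E(1)) = 1/((-9 - 44) - (-297)) = 1/(-53 - 99*(-3)) = 1/(-53 + 297) = 1/244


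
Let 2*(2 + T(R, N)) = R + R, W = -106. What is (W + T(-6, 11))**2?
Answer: 12996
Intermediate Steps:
T(R, N) = -2 + R (T(R, N) = -2 + (R + R)/2 = -2 + (2*R)/2 = -2 + R)
(W + T(-6, 11))**2 = (-106 + (-2 - 6))**2 = (-106 - 8)**2 = (-114)**2 = 12996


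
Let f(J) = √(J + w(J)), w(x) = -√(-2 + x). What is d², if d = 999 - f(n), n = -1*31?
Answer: (999 - √(-31 - I*√33))² ≈ 9.9694e+5 + 1.117e+4*I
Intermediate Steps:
n = -31
f(J) = √(J - √(-2 + J))
d = 999 - √(-31 - I*√33) (d = 999 - √(-31 - √(-2 - 31)) = 999 - √(-31 - √(-33)) = 999 - √(-31 - I*√33) ≈ 998.49 + 5.5914*I)
d² = (999 - √(-31 - I*√33))²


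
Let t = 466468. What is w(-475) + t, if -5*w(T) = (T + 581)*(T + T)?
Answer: 486608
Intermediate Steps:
w(T) = -2*T*(581 + T)/5 (w(T) = -(T + 581)*(T + T)/5 = -(581 + T)*2*T/5 = -2*T*(581 + T)/5)
w(-475) + t = -2/5*(-475)*(581 - 475) + 466468 = -2/5*(-475)*106 + 466468 = 20140 + 466468 = 486608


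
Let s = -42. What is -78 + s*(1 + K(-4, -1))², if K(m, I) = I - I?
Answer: -120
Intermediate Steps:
K(m, I) = 0
-78 + s*(1 + K(-4, -1))² = -78 - 42*(1 + 0)² = -78 - 42*1² = -78 - 42*1 = -78 - 42 = -120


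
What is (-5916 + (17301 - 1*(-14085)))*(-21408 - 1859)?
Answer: -592610490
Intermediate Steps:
(-5916 + (17301 - 1*(-14085)))*(-21408 - 1859) = (-5916 + (17301 + 14085))*(-23267) = (-5916 + 31386)*(-23267) = 25470*(-23267) = -592610490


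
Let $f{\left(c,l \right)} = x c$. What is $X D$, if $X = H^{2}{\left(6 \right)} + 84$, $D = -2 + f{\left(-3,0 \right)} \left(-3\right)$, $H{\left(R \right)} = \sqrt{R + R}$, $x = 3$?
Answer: $2400$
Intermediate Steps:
$f{\left(c,l \right)} = 3 c$
$H{\left(R \right)} = \sqrt{2} \sqrt{R}$ ($H{\left(R \right)} = \sqrt{2 R} = \sqrt{2} \sqrt{R}$)
$D = 25$ ($D = -2 + 3 \left(-3\right) \left(-3\right) = -2 - -27 = -2 + 27 = 25$)
$X = 96$ ($X = \left(\sqrt{2} \sqrt{6}\right)^{2} + 84 = \left(2 \sqrt{3}\right)^{2} + 84 = 12 + 84 = 96$)
$X D = 96 \cdot 25 = 2400$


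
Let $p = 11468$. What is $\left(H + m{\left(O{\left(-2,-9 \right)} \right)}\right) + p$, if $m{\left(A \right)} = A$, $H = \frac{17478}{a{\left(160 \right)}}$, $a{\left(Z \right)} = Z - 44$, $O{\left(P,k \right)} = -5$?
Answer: $\frac{673593}{58} \approx 11614.0$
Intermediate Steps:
$a{\left(Z \right)} = -44 + Z$
$H = \frac{8739}{58}$ ($H = \frac{17478}{-44 + 160} = \frac{17478}{116} = 17478 \cdot \frac{1}{116} = \frac{8739}{58} \approx 150.67$)
$\left(H + m{\left(O{\left(-2,-9 \right)} \right)}\right) + p = \left(\frac{8739}{58} - 5\right) + 11468 = \frac{8449}{58} + 11468 = \frac{673593}{58}$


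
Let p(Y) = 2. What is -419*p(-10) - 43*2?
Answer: -924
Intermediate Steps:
-419*p(-10) - 43*2 = -419*2 - 43*2 = -838 - 86 = -924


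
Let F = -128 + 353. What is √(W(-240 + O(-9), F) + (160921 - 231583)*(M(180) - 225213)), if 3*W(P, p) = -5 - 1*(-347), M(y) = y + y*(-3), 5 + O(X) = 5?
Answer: 4*√996214965 ≈ 1.2625e+5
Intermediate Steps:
O(X) = 0 (O(X) = -5 + 5 = 0)
M(y) = -2*y (M(y) = y - 3*y = -2*y)
F = 225
W(P, p) = 114 (W(P, p) = (-5 - 1*(-347))/3 = (-5 + 347)/3 = (⅓)*342 = 114)
√(W(-240 + O(-9), F) + (160921 - 231583)*(M(180) - 225213)) = √(114 + (160921 - 231583)*(-2*180 - 225213)) = √(114 - 70662*(-360 - 225213)) = √(114 - 70662*(-225573)) = √(114 + 15939439326) = √15939439440 = 4*√996214965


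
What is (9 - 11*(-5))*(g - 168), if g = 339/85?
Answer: -892224/85 ≈ -10497.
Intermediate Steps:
g = 339/85 (g = 339*(1/85) = 339/85 ≈ 3.9882)
(9 - 11*(-5))*(g - 168) = (9 - 11*(-5))*(339/85 - 168) = (9 + 55)*(-13941/85) = 64*(-13941/85) = -892224/85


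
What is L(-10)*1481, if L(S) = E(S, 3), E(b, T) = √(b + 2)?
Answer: 2962*I*√2 ≈ 4188.9*I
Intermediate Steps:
E(b, T) = √(2 + b)
L(S) = √(2 + S)
L(-10)*1481 = √(2 - 10)*1481 = √(-8)*1481 = (2*I*√2)*1481 = 2962*I*√2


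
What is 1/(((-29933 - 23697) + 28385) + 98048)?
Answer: 1/72803 ≈ 1.3736e-5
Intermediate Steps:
1/(((-29933 - 23697) + 28385) + 98048) = 1/((-53630 + 28385) + 98048) = 1/(-25245 + 98048) = 1/72803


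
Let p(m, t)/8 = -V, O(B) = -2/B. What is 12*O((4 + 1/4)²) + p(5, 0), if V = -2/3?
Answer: 3472/867 ≈ 4.0046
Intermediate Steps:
V = -⅔ (V = -2*⅓ = -⅔ ≈ -0.66667)
p(m, t) = 16/3 (p(m, t) = 8*(-1*(-⅔)) = 8*(⅔) = 16/3)
12*O((4 + 1/4)²) + p(5, 0) = 12*(-2/(4 + 1/4)²) + 16/3 = 12*(-2/(4 + ¼)²) + 16/3 = 12*(-2/((17/4)²)) + 16/3 = 12*(-2/289/16) + 16/3 = 12*(-2*16/289) + 16/3 = 12*(-32/289) + 16/3 = -384/289 + 16/3 = 3472/867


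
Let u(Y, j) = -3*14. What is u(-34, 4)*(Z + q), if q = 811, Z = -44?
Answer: -32214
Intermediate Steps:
u(Y, j) = -42
u(-34, 4)*(Z + q) = -42*(-44 + 811) = -42*767 = -32214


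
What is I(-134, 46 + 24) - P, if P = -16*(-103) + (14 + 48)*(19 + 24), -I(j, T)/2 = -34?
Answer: -4246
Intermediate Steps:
I(j, T) = 68 (I(j, T) = -2*(-34) = 68)
P = 4314 (P = 1648 + 62*43 = 1648 + 2666 = 4314)
I(-134, 46 + 24) - P = 68 - 1*4314 = 68 - 4314 = -4246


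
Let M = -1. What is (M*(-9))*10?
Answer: 90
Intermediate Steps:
(M*(-9))*10 = -1*(-9)*10 = 9*10 = 90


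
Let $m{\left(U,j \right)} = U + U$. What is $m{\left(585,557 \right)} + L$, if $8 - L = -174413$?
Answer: $175591$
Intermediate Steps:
$m{\left(U,j \right)} = 2 U$
$L = 174421$ ($L = 8 - -174413 = 8 + 174413 = 174421$)
$m{\left(585,557 \right)} + L = 2 \cdot 585 + 174421 = 1170 + 174421 = 175591$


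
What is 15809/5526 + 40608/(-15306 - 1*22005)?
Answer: 121816597/68726862 ≈ 1.7725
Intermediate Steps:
15809/5526 + 40608/(-15306 - 1*22005) = 15809*(1/5526) + 40608/(-15306 - 22005) = 15809/5526 + 40608/(-37311) = 15809/5526 + 40608*(-1/37311) = 15809/5526 - 13536/12437 = 121816597/68726862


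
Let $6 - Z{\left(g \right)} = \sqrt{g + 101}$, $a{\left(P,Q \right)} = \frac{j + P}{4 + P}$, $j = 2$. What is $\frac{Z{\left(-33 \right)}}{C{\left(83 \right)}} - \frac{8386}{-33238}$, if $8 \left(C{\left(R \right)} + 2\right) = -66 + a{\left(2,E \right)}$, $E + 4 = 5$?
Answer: $- \frac{342511}{1013759} + \frac{12 \sqrt{17}}{61} \approx 0.47324$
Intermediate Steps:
$E = 1$ ($E = -4 + 5 = 1$)
$a{\left(P,Q \right)} = \frac{2 + P}{4 + P}$
$C{\left(R \right)} = - \frac{61}{6}$ ($C{\left(R \right)} = -2 + \frac{-66 + \frac{2 + 2}{4 + 2}}{8} = -2 + \frac{-66 + \frac{1}{6} \cdot 4}{8} = -2 + \frac{-66 + \frac{2}{3}}{8} = -2 + \frac{1}{8} \left(- \frac{196}{3}\right) = -2 - \frac{49}{6} = - \frac{61}{6}$)
$Z{\left(g \right)} = 6 - \sqrt{101 + g}$ ($Z{\left(g \right)} = 6 - \sqrt{g + 101} = 6 - \sqrt{101 + g}$)
$\frac{Z{\left(-33 \right)}}{C{\left(83 \right)}} - \frac{8386}{-33238} = \frac{6 - \sqrt{101 - 33}}{- \frac{61}{6}} - \frac{8386}{-33238} = \left(6 - \sqrt{68}\right) \left(- \frac{6}{61}\right) - - \frac{4193}{16619} = \left(6 - 2 \sqrt{17}\right) \left(- \frac{6}{61}\right) + \frac{4193}{16619} = \left(- \frac{36}{61} + \frac{12 \sqrt{17}}{61}\right) + \frac{4193}{16619} = - \frac{342511}{1013759} + \frac{12 \sqrt{17}}{61}$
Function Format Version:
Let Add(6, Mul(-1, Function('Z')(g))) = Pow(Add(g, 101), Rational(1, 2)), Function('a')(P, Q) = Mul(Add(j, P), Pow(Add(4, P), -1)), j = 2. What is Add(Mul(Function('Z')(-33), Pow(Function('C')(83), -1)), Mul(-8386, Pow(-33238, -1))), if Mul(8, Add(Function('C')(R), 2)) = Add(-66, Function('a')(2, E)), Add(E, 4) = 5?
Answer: Add(Rational(-342511, 1013759), Mul(Rational(12, 61), Pow(17, Rational(1, 2)))) ≈ 0.47324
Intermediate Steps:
E = 1 (E = Add(-4, 5) = 1)
Function('a')(P, Q) = Mul(Pow(Add(4, P), -1), Add(2, P)) (Function('a')(P, Q) = Mul(Add(2, P), Pow(Add(4, P), -1)) = Mul(Pow(Add(4, P), -1), Add(2, P)))
Function('C')(R) = Rational(-61, 6) (Function('C')(R) = Add(-2, Mul(Rational(1, 8), Add(-66, Mul(Pow(Add(4, 2), -1), Add(2, 2))))) = Add(-2, Mul(Rational(1, 8), Add(-66, Mul(Pow(6, -1), 4)))) = Add(-2, Mul(Rational(1, 8), Add(-66, Mul(Rational(1, 6), 4)))) = Add(-2, Mul(Rational(1, 8), Add(-66, Rational(2, 3)))) = Add(-2, Mul(Rational(1, 8), Rational(-196, 3))) = Add(-2, Rational(-49, 6)) = Rational(-61, 6))
Function('Z')(g) = Add(6, Mul(-1, Pow(Add(101, g), Rational(1, 2)))) (Function('Z')(g) = Add(6, Mul(-1, Pow(Add(g, 101), Rational(1, 2)))) = Add(6, Mul(-1, Pow(Add(101, g), Rational(1, 2)))))
Add(Mul(Function('Z')(-33), Pow(Function('C')(83), -1)), Mul(-8386, Pow(-33238, -1))) = Add(Mul(Add(6, Mul(-1, Pow(Add(101, -33), Rational(1, 2)))), Pow(Rational(-61, 6), -1)), Mul(-8386, Pow(-33238, -1))) = Add(Mul(Add(6, Mul(-1, Pow(68, Rational(1, 2)))), Rational(-6, 61)), Mul(-8386, Rational(-1, 33238))) = Add(Mul(Add(6, Mul(-1, Mul(2, Pow(17, Rational(1, 2))))), Rational(-6, 61)), Rational(4193, 16619)) = Add(Mul(Add(6, Mul(-2, Pow(17, Rational(1, 2)))), Rational(-6, 61)), Rational(4193, 16619)) = Add(Add(Rational(-36, 61), Mul(Rational(12, 61), Pow(17, Rational(1, 2)))), Rational(4193, 16619)) = Add(Rational(-342511, 1013759), Mul(Rational(12, 61), Pow(17, Rational(1, 2))))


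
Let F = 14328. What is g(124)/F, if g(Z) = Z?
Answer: 31/3582 ≈ 0.0086544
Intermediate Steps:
g(124)/F = 124/14328 = 124*(1/14328) = 31/3582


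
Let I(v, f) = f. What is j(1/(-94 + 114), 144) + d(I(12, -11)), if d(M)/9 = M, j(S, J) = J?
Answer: 45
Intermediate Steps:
d(M) = 9*M
j(1/(-94 + 114), 144) + d(I(12, -11)) = 144 + 9*(-11) = 144 - 99 = 45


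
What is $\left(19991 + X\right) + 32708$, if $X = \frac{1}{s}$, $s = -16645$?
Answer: $\frac{877174854}{16645} \approx 52699.0$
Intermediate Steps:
$X = - \frac{1}{16645}$ ($X = \frac{1}{-16645} = - \frac{1}{16645} \approx -6.0078 \cdot 10^{-5}$)
$\left(19991 + X\right) + 32708 = \left(19991 - \frac{1}{16645}\right) + 32708 = \frac{332750194}{16645} + 32708 = \frac{877174854}{16645}$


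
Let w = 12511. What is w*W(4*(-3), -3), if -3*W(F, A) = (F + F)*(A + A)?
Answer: -600528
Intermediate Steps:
W(F, A) = -4*A*F/3 (W(F, A) = -(F + F)*(A + A)/3 = -2*F*2*A/3 = -4*A*F/3)
w*W(4*(-3), -3) = 12511*(-4/3*(-3)*4*(-3)) = 12511*(-4/3*(-3)*(-12)) = 12511*(-48) = -600528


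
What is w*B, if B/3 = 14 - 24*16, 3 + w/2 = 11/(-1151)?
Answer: 7690080/1151 ≈ 6681.2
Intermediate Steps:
w = -6928/1151 (w = -6 + 2*(11/(-1151)) = -6 + 2*(11*(-1/1151)) = -6 + 2*(-11/1151) = -6 - 22/1151 = -6928/1151 ≈ -6.0191)
B = -1110 (B = 3*(14 - 24*16) = 3*(14 - 384) = 3*(-370) = -1110)
w*B = -6928/1151*(-1110) = 7690080/1151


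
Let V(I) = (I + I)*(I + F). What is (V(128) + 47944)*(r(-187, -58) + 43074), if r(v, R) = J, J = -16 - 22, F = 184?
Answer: 5500689376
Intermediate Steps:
V(I) = 2*I*(184 + I) (V(I) = (I + I)*(I + 184) = (2*I)*(184 + I) = 2*I*(184 + I))
J = -38
r(v, R) = -38
(V(128) + 47944)*(r(-187, -58) + 43074) = (2*128*(184 + 128) + 47944)*(-38 + 43074) = (2*128*312 + 47944)*43036 = (79872 + 47944)*43036 = 127816*43036 = 5500689376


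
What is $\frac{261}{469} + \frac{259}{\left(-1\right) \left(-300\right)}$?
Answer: $\frac{199771}{140700} \approx 1.4198$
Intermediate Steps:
$\frac{261}{469} + \frac{259}{\left(-1\right) \left(-300\right)} = 261 \cdot \frac{1}{469} + \frac{259}{300} = \frac{261}{469} + 259 \cdot \frac{1}{300} = \frac{261}{469} + \frac{259}{300} = \frac{199771}{140700}$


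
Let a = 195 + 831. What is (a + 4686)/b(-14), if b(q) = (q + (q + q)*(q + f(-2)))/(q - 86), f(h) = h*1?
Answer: -40800/31 ≈ -1316.1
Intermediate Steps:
a = 1026
f(h) = h
b(q) = (q + 2*q*(-2 + q))/(-86 + q) (b(q) = (q + (q + q)*(q - 2))/(q - 86) = (q + (2*q)*(-2 + q))/(-86 + q) = (q + 2*q*(-2 + q))/(-86 + q))
(a + 4686)/b(-14) = (1026 + 4686)/((-14*(-3 + 2*(-14))/(-86 - 14))) = 5712/((-14*(-3 - 28)/(-100))) = 5712/((-14*(-1/100)*(-31))) = 5712/(-217/50) = 5712*(-50/217) = -40800/31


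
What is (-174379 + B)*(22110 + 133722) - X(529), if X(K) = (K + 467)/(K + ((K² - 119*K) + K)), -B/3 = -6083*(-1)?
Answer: -1635569325147801/54487 ≈ -3.0018e+10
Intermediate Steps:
B = -18249 (B = -(-18249)*(-1) = -3*6083 = -18249)
X(K) = (467 + K)/(K² - 117*K) (X(K) = (467 + K)/(K + (K² - 118*K)) = (467 + K)/(K² - 117*K))
(-174379 + B)*(22110 + 133722) - X(529) = (-174379 - 18249)*(22110 + 133722) - (467 + 529)/(529*(-117 + 529)) = -192628*155832 - 996/(529*412) = -30017606496 - 996/(529*412) = -30017606496 - 1*249/54487 = -30017606496 - 249/54487 = -1635569325147801/54487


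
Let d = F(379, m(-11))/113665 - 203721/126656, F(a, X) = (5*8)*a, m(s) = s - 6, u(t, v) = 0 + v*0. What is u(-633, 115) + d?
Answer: -4247168501/2879270848 ≈ -1.4751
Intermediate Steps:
u(t, v) = 0 (u(t, v) = 0 + 0 = 0)
m(s) = -6 + s
F(a, X) = 40*a
d = -4247168501/2879270848 (d = (40*379)/113665 - 203721/126656 = 15160*(1/113665) - 203721*1/126656 = 3032/22733 - 203721/126656 = -4247168501/2879270848 ≈ -1.4751)
u(-633, 115) + d = 0 - 4247168501/2879270848 = -4247168501/2879270848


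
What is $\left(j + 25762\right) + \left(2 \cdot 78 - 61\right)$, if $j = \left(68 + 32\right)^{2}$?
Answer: $35857$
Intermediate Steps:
$j = 10000$ ($j = 100^{2} = 10000$)
$\left(j + 25762\right) + \left(2 \cdot 78 - 61\right) = \left(10000 + 25762\right) + \left(2 \cdot 78 - 61\right) = 35762 + \left(156 - 61\right) = 35762 + 95 = 35857$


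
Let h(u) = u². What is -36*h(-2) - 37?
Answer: -181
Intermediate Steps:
-36*h(-2) - 37 = -36*(-2)² - 37 = -36*4 - 37 = -144 - 37 = -181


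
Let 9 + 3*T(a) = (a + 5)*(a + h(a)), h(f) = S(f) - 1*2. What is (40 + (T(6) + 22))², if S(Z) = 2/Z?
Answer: 454276/81 ≈ 5608.3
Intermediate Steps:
h(f) = -2 + 2/f (h(f) = 2/f - 1*2 = 2/f - 2 = -2 + 2/f)
T(a) = -3 + (5 + a)*(-2 + a + 2/a)/3 (T(a) = -3 + ((a + 5)*(a + (-2 + 2/a)))/3 = -3 + ((5 + a)*(-2 + a + 2/a))/3 = -3 + (5 + a)*(-2 + a + 2/a)/3)
(40 + (T(6) + 22))² = (40 + ((-17/3 + 6 + (⅓)*6² + (10/3)/6) + 22))² = (40 + ((-17/3 + 6 + (⅓)*36 + (10/3)*(⅙)) + 22))² = (40 + ((-17/3 + 6 + 12 + 5/9) + 22))² = (40 + (116/9 + 22))² = (40 + 314/9)² = (674/9)² = 454276/81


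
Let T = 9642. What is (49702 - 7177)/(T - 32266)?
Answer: -6075/3232 ≈ -1.8796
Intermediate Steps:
(49702 - 7177)/(T - 32266) = (49702 - 7177)/(9642 - 32266) = 42525/(-22624) = 42525*(-1/22624) = -6075/3232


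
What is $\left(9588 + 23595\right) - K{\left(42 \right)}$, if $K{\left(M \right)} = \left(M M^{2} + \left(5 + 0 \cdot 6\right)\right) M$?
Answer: $-3078723$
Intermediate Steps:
$K{\left(M \right)} = M \left(5 + M^{3}\right)$ ($K{\left(M \right)} = \left(M^{3} + \left(5 + 0\right)\right) M = \left(M^{3} + 5\right) M = \left(5 + M^{3}\right) M = M \left(5 + M^{3}\right)$)
$\left(9588 + 23595\right) - K{\left(42 \right)} = \left(9588 + 23595\right) - 42 \left(5 + 42^{3}\right) = 33183 - 42 \left(5 + 74088\right) = 33183 - 42 \cdot 74093 = 33183 - 3111906 = -3078723$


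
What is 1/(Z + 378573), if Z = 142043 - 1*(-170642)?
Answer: 1/691258 ≈ 1.4466e-6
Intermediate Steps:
Z = 312685 (Z = 142043 + 170642 = 312685)
1/(Z + 378573) = 1/(312685 + 378573) = 1/691258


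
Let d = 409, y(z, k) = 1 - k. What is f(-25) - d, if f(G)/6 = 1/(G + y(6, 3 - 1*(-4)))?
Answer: -12685/31 ≈ -409.19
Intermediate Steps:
f(G) = 6/(-6 + G) (f(G) = 6/(G + (1 - (3 - 1*(-4)))) = 6/(G + (1 - (3 + 4))) = 6/(G + (1 - 1*7)) = 6/(G + (1 - 7)) = 6/(G - 6) = 6/(-6 + G))
f(-25) - d = 6/(-6 - 25) - 1*409 = 6/(-31) - 409 = 6*(-1/31) - 409 = -6/31 - 409 = -12685/31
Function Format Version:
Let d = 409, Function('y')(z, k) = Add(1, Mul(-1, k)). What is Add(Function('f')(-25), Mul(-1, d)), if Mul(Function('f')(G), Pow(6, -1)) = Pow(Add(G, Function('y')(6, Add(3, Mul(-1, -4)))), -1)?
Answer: Rational(-12685, 31) ≈ -409.19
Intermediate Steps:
Function('f')(G) = Mul(6, Pow(Add(-6, G), -1)) (Function('f')(G) = Mul(6, Pow(Add(G, Add(1, Mul(-1, Add(3, Mul(-1, -4))))), -1)) = Mul(6, Pow(Add(G, Add(1, Mul(-1, Add(3, 4)))), -1)) = Mul(6, Pow(Add(G, Add(1, Mul(-1, 7))), -1)) = Mul(6, Pow(Add(G, Add(1, -7)), -1)) = Mul(6, Pow(Add(G, -6), -1)) = Mul(6, Pow(Add(-6, G), -1)))
Add(Function('f')(-25), Mul(-1, d)) = Add(Mul(6, Pow(Add(-6, -25), -1)), Mul(-1, 409)) = Add(Mul(6, Pow(-31, -1)), -409) = Add(Mul(6, Rational(-1, 31)), -409) = Add(Rational(-6, 31), -409) = Rational(-12685, 31)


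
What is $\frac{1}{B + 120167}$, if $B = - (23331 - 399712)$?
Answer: $\frac{1}{496548} \approx 2.0139 \cdot 10^{-6}$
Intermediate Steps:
$B = 376381$ ($B = - (23331 - 399712) = \left(-1\right) \left(-376381\right) = 376381$)
$\frac{1}{B + 120167} = \frac{1}{376381 + 120167} = \frac{1}{496548}$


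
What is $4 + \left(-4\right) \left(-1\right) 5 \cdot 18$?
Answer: $364$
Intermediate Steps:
$4 + \left(-4\right) \left(-1\right) 5 \cdot 18 = 4 + 4 \cdot 5 \cdot 18 = 4 + 20 \cdot 18 = 4 + 360 = 364$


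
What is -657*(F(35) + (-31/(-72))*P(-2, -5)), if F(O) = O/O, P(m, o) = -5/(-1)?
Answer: -16571/8 ≈ -2071.4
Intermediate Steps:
P(m, o) = 5 (P(m, o) = -5*(-1) = 5)
F(O) = 1
-657*(F(35) + (-31/(-72))*P(-2, -5)) = -657*(1 - 31/(-72)*5) = -657*(1 - 31*(-1/72)*5) = -657*(1 + (31/72)*5) = -657*(1 + 155/72) = -657*227/72 = -16571/8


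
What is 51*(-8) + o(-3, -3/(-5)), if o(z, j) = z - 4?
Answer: -415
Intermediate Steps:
o(z, j) = -4 + z
51*(-8) + o(-3, -3/(-5)) = 51*(-8) + (-4 - 3) = -408 - 7 = -415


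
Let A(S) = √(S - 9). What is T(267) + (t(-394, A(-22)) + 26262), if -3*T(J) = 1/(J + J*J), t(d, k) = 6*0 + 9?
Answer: 5639543027/214668 ≈ 26271.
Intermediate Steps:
A(S) = √(-9 + S)
t(d, k) = 9 (t(d, k) = 0 + 9 = 9)
T(J) = -1/(3*(J + J²)) (T(J) = -1/(3*(J + J*J)) = -1/(3*(J + J²)))
T(267) + (t(-394, A(-22)) + 26262) = -⅓/(267*(1 + 267)) + (9 + 26262) = -⅓*1/267/268 + 26271 = -⅓*1/267*1/268 + 26271 = -1/214668 + 26271 = 5639543027/214668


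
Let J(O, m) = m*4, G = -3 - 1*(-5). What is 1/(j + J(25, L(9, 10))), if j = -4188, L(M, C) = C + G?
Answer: -1/4140 ≈ -0.00024155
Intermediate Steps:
G = 2 (G = -3 + 5 = 2)
L(M, C) = 2 + C (L(M, C) = C + 2 = 2 + C)
J(O, m) = 4*m
1/(j + J(25, L(9, 10))) = 1/(-4188 + 4*(2 + 10)) = 1/(-4188 + 4*12) = 1/(-4188 + 48) = 1/(-4140) = -1/4140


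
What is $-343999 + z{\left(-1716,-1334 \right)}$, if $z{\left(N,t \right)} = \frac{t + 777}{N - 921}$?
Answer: $- \frac{907124806}{2637} \approx -3.44 \cdot 10^{5}$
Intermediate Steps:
$z{\left(N,t \right)} = \frac{777 + t}{-921 + N}$
$-343999 + z{\left(-1716,-1334 \right)} = -343999 + \frac{777 - 1334}{-921 - 1716} = -343999 + \frac{1}{-2637} \left(-557\right) = -343999 - - \frac{557}{2637} = -343999 + \frac{557}{2637} = - \frac{907124806}{2637}$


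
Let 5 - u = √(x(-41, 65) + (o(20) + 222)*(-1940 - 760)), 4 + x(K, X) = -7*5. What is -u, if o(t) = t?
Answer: -5 + I*√653439 ≈ -5.0 + 808.36*I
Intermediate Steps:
x(K, X) = -39 (x(K, X) = -4 - 7*5 = -4 - 35 = -39)
u = 5 - I*√653439 (u = 5 - √(-39 + (20 + 222)*(-1940 - 760)) = 5 - √(-39 + 242*(-2700)) = 5 - √(-39 - 653400) = 5 - √(-653439) = 5 - I*√653439 ≈ 5.0 - 808.36*I)
-u = -(5 - I*√653439) = -5 + I*√653439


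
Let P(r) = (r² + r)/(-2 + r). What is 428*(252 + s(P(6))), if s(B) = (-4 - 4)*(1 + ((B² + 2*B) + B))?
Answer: -380920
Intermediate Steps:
P(r) = (r + r²)/(-2 + r)
s(B) = -8 - 24*B - 8*B² (s(B) = -8*(1 + (B² + 3*B)) = -8*(1 + B² + 3*B) = -8 - 24*B - 8*B²)
428*(252 + s(P(6))) = 428*(252 + (-8 - 144*(1 + 6)/(-2 + 6) - 8*36*(1 + 6)²/(-2 + 6)²)) = 428*(252 + (-8 - 144*7/4 - 8*(6*7/4)²)) = 428*(252 + (-8 - 144*7/4 - 8*(6*(¼)*7)²)) = 428*(252 + (-8 - 24*21/2 - 8*(21/2)²)) = 428*(252 + (-8 - 252 - 8*441/4)) = 428*(252 + (-8 - 252 - 882)) = 428*(252 - 1142) = 428*(-890) = -380920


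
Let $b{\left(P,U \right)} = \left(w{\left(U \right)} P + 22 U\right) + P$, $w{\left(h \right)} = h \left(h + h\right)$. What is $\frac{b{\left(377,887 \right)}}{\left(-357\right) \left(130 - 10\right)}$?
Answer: $- \frac{593243717}{42840} \approx -13848.0$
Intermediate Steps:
$w{\left(h \right)} = 2 h^{2}$ ($w{\left(h \right)} = h 2 h = 2 h^{2}$)
$b{\left(P,U \right)} = P + 22 U + 2 P U^{2}$ ($b{\left(P,U \right)} = \left(2 U^{2} P + 22 U\right) + P = \left(2 P U^{2} + 22 U\right) + P = \left(22 U + 2 P U^{2}\right) + P = P + 22 U + 2 P U^{2}$)
$\frac{b{\left(377,887 \right)}}{\left(-357\right) \left(130 - 10\right)} = \frac{377 + 22 \cdot 887 + 2 \cdot 377 \cdot 887^{2}}{\left(-357\right) \left(130 - 10\right)} = \frac{377 + 19514 + 2 \cdot 377 \cdot 786769}{\left(-357\right) 120} = \frac{377 + 19514 + 593223826}{-42840} = 593243717 \left(- \frac{1}{42840}\right) = - \frac{593243717}{42840}$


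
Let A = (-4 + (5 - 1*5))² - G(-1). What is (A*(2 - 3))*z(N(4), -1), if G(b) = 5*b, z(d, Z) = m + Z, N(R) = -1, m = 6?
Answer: -105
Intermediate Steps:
z(d, Z) = 6 + Z
A = 21 (A = (-4 + (5 - 1*5))² - 5*(-1) = (-4 + (5 - 5))² - 1*(-5) = (-4 + 0)² + 5 = (-4)² + 5 = 16 + 5 = 21)
(A*(2 - 3))*z(N(4), -1) = (21*(2 - 3))*(6 - 1) = (21*(-1))*5 = -21*5 = -105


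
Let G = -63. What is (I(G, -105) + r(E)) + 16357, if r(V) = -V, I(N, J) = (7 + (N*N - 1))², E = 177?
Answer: 15816805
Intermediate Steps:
I(N, J) = (6 + N²)² (I(N, J) = (7 + (N² - 1))² = (7 + (-1 + N²))² = (6 + N²)²)
(I(G, -105) + r(E)) + 16357 = ((6 + (-63)²)² - 1*177) + 16357 = ((6 + 3969)² - 177) + 16357 = (3975² - 177) + 16357 = (15800625 - 177) + 16357 = 15800448 + 16357 = 15816805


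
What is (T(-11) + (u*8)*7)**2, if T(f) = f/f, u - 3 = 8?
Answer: 380689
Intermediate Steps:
u = 11 (u = 3 + 8 = 11)
T(f) = 1
(T(-11) + (u*8)*7)**2 = (1 + (11*8)*7)**2 = (1 + 88*7)**2 = (1 + 616)**2 = 617**2 = 380689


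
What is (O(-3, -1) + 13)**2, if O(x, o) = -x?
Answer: 256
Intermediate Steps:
(O(-3, -1) + 13)**2 = (-1*(-3) + 13)**2 = (3 + 13)**2 = 16**2 = 256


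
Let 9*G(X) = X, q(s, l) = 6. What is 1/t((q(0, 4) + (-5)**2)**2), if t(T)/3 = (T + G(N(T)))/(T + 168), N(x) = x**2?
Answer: 3387/932170 ≈ 0.0036335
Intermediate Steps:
G(X) = X/9
t(T) = 3*(T + T**2/9)/(168 + T) (t(T) = 3*((T + T**2/9)/(T + 168)) = 3*((T + T**2/9)/(168 + T)) = 3*(T + T**2/9)/(168 + T))
1/t((q(0, 4) + (-5)**2)**2) = 1/((6 + (-5)**2)**2*(9 + (6 + (-5)**2)**2)/(3*(168 + (6 + (-5)**2)**2))) = 1/((6 + 25)**2*(9 + (6 + 25)**2)/(3*(168 + (6 + 25)**2))) = 1/((1/3)*31**2*(9 + 31**2)/(168 + 31**2)) = 1/((1/3)*961*(9 + 961)/(168 + 961)) = 1/((1/3)*961*970/1129) = 1/((1/3)*961*(1/1129)*970) = 1/(932170/3387) = 3387/932170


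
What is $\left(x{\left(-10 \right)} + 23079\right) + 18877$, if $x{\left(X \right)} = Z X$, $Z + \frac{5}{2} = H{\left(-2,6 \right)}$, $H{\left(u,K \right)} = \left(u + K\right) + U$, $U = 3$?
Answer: $41911$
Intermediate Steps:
$H{\left(u,K \right)} = 3 + K + u$ ($H{\left(u,K \right)} = \left(u + K\right) + 3 = \left(K + u\right) + 3 = 3 + K + u$)
$Z = \frac{9}{2}$ ($Z = - \frac{5}{2} + \left(3 + 6 - 2\right) = - \frac{5}{2} + 7 = \frac{9}{2} \approx 4.5$)
$x{\left(X \right)} = \frac{9 X}{2}$
$\left(x{\left(-10 \right)} + 23079\right) + 18877 = \left(\frac{9}{2} \left(-10\right) + 23079\right) + 18877 = \left(-45 + 23079\right) + 18877 = 23034 + 18877 = 41911$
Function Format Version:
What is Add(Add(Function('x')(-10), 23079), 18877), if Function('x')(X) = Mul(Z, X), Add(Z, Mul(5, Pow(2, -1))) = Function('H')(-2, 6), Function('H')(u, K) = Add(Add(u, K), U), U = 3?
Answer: 41911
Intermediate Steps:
Function('H')(u, K) = Add(3, K, u) (Function('H')(u, K) = Add(Add(u, K), 3) = Add(Add(K, u), 3) = Add(3, K, u))
Z = Rational(9, 2) (Z = Add(Rational(-5, 2), Add(3, 6, -2)) = Add(Rational(-5, 2), 7) = Rational(9, 2) ≈ 4.5000)
Function('x')(X) = Mul(Rational(9, 2), X)
Add(Add(Function('x')(-10), 23079), 18877) = Add(Add(Mul(Rational(9, 2), -10), 23079), 18877) = Add(Add(-45, 23079), 18877) = Add(23034, 18877) = 41911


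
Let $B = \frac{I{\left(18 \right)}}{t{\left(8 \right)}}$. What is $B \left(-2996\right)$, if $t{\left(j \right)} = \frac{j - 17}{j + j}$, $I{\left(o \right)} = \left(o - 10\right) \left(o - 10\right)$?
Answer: $\frac{3067904}{9} \approx 3.4088 \cdot 10^{5}$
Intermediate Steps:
$I{\left(o \right)} = \left(-10 + o\right)^{2}$ ($I{\left(o \right)} = \left(-10 + o\right) \left(-10 + o\right) = \left(-10 + o\right)^{2}$)
$t{\left(j \right)} = \frac{-17 + j}{2 j}$
$B = - \frac{1024}{9}$ ($B = \frac{\left(-10 + 18\right)^{2}}{\frac{1}{2} \cdot \frac{1}{8} \left(-17 + 8\right)} = \frac{8^{2}}{\frac{1}{2} \cdot \frac{1}{8} \left(-9\right)} = \frac{64}{- \frac{9}{16}} = 64 \left(- \frac{16}{9}\right) = - \frac{1024}{9} \approx -113.78$)
$B \left(-2996\right) = \left(- \frac{1024}{9}\right) \left(-2996\right) = \frac{3067904}{9}$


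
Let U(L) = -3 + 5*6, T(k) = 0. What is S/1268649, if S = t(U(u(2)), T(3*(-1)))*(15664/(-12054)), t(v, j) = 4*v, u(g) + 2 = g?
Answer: -31328/283190649 ≈ -0.00011063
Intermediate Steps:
u(g) = -2 + g
U(L) = 27 (U(L) = -3 + 30 = 27)
S = -281952/2009 (S = (4*27)*(15664/(-12054)) = 108*(15664*(-1/12054)) = 108*(-7832/6027) = -281952/2009 ≈ -140.34)
S/1268649 = -281952/2009/1268649 = -281952/2009*1/1268649 = -31328/283190649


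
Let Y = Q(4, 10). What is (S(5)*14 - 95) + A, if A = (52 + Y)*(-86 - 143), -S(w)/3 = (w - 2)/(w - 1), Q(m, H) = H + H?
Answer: -33229/2 ≈ -16615.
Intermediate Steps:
Q(m, H) = 2*H
Y = 20 (Y = 2*10 = 20)
S(w) = -3*(-2 + w)/(-1 + w) (S(w) = -3*(w - 2)/(w - 1) = -3*(-2 + w)/(-1 + w))
A = -16488 (A = (52 + 20)*(-86 - 143) = 72*(-229) = -16488)
(S(5)*14 - 95) + A = ((3*(2 - 1*5)/(-1 + 5))*14 - 95) - 16488 = ((3*(2 - 5)/4)*14 - 95) - 16488 = ((3*(1/4)*(-3))*14 - 95) - 16488 = (-9/4*14 - 95) - 16488 = (-63/2 - 95) - 16488 = -253/2 - 16488 = -33229/2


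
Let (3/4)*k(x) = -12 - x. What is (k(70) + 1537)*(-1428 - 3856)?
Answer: -22631372/3 ≈ -7.5438e+6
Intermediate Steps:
k(x) = -16 - 4*x/3 (k(x) = 4*(-12 - x)/3 = -16 - 4*x/3)
(k(70) + 1537)*(-1428 - 3856) = ((-16 - 4/3*70) + 1537)*(-1428 - 3856) = ((-16 - 280/3) + 1537)*(-5284) = (-328/3 + 1537)*(-5284) = (4283/3)*(-5284) = -22631372/3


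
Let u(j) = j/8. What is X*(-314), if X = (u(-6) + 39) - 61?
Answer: 14287/2 ≈ 7143.5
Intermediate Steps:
u(j) = j/8 (u(j) = j*(⅛) = j/8)
X = -91/4 (X = ((⅛)*(-6) + 39) - 61 = (-¾ + 39) - 61 = 153/4 - 61 = -91/4 ≈ -22.750)
X*(-314) = -91/4*(-314) = 14287/2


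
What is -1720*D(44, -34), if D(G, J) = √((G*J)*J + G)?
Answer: -3440*√12727 ≈ -3.8808e+5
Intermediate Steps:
D(G, J) = √(G + G*J²) (D(G, J) = √(G*J² + G) = √(G + G*J²))
-1720*D(44, -34) = -1720*2*√11*√(1 + (-34)²) = -1720*2*√11*√(1 + 1156) = -1720*2*√12727 = -3440*√12727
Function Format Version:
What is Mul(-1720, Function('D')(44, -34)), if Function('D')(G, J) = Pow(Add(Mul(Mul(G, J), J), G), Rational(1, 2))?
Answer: Mul(-3440, Pow(12727, Rational(1, 2))) ≈ -3.8808e+5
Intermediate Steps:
Function('D')(G, J) = Pow(Add(G, Mul(G, Pow(J, 2))), Rational(1, 2)) (Function('D')(G, J) = Pow(Add(Mul(G, Pow(J, 2)), G), Rational(1, 2)) = Pow(Add(G, Mul(G, Pow(J, 2))), Rational(1, 2)))
Mul(-1720, Function('D')(44, -34)) = Mul(-1720, Pow(Mul(44, Add(1, Pow(-34, 2))), Rational(1, 2))) = Mul(-1720, Pow(Mul(44, Add(1, 1156)), Rational(1, 2))) = Mul(-1720, Pow(Mul(44, 1157), Rational(1, 2))) = Mul(-1720, Pow(50908, Rational(1, 2))) = Mul(-1720, Mul(2, Pow(12727, Rational(1, 2)))) = Mul(-3440, Pow(12727, Rational(1, 2)))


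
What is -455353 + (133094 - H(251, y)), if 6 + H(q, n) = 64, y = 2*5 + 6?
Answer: -322317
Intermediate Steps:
y = 16 (y = 10 + 6 = 16)
H(q, n) = 58 (H(q, n) = -6 + 64 = 58)
-455353 + (133094 - H(251, y)) = -455353 + (133094 - 1*58) = -455353 + (133094 - 58) = -455353 + 133036 = -322317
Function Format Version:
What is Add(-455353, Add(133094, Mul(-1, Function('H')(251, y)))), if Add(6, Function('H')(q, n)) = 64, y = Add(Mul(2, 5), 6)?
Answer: -322317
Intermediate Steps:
y = 16 (y = Add(10, 6) = 16)
Function('H')(q, n) = 58 (Function('H')(q, n) = Add(-6, 64) = 58)
Add(-455353, Add(133094, Mul(-1, Function('H')(251, y)))) = Add(-455353, Add(133094, Mul(-1, 58))) = Add(-455353, Add(133094, -58)) = Add(-455353, 133036) = -322317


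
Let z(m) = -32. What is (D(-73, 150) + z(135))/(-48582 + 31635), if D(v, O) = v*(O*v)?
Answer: -799318/16947 ≈ -47.166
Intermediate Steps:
D(v, O) = O*v²
(D(-73, 150) + z(135))/(-48582 + 31635) = (150*(-73)² - 32)/(-48582 + 31635) = (150*5329 - 32)/(-16947) = (799350 - 32)*(-1/16947) = 799318*(-1/16947) = -799318/16947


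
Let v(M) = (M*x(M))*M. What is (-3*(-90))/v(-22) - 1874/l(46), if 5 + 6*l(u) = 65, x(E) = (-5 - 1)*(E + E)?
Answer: -19954127/106480 ≈ -187.40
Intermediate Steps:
x(E) = -12*E
l(u) = 10 (l(u) = -⅚ + (⅙)*65 = -⅚ + 65/6 = 10)
v(M) = -12*M³ (v(M) = (M*(-12*M))*M = (-12*M²)*M = -12*M³)
(-3*(-90))/v(-22) - 1874/l(46) = (-3*(-90))/((-12*(-22)³)) - 1874/10 = 270/((-12*(-10648))) - 1874*⅒ = 270/127776 - 937/5 = 270*(1/127776) - 937/5 = 45/21296 - 937/5 = -19954127/106480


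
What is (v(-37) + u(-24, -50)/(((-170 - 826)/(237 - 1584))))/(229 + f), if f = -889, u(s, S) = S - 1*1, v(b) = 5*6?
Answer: 4313/73040 ≈ 0.059050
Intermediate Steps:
v(b) = 30
u(s, S) = -1 + S (u(s, S) = S - 1 = -1 + S)
(v(-37) + u(-24, -50)/(((-170 - 826)/(237 - 1584))))/(229 + f) = (30 + (-1 - 50)/(((-170 - 826)/(237 - 1584))))/(229 - 889) = (30 - 51/((-996/(-1347))))/(-660) = (30 - 51/((-996*(-1/1347))))*(-1/660) = (30 - 51/332/449)*(-1/660) = (30 - 51*449/332)*(-1/660) = (30 - 22899/332)*(-1/660) = -12939/332*(-1/660) = 4313/73040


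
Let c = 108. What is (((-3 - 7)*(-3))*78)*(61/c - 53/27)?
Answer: -9815/3 ≈ -3271.7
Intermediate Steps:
(((-3 - 7)*(-3))*78)*(61/c - 53/27) = (((-3 - 7)*(-3))*78)*(61/108 - 53/27) = (-10*(-3)*78)*(61*(1/108) - 53*1/27) = (30*78)*(61/108 - 53/27) = 2340*(-151/108) = -9815/3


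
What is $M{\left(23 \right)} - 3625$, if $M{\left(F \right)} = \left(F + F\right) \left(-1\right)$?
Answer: $-3671$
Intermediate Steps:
$M{\left(F \right)} = - 2 F$ ($M{\left(F \right)} = 2 F \left(-1\right) = - 2 F$)
$M{\left(23 \right)} - 3625 = \left(-2\right) 23 - 3625 = -46 - 3625 = -3671$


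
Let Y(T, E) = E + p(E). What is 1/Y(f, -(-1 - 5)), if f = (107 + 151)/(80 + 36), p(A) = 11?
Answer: 1/17 ≈ 0.058824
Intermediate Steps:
f = 129/58 (f = 258/116 = 258*(1/116) = 129/58 ≈ 2.2241)
Y(T, E) = 11 + E (Y(T, E) = E + 11 = 11 + E)
1/Y(f, -(-1 - 5)) = 1/(11 - (-1 - 5)) = 1/(11 - 1*(-6)) = 1/(11 + 6) = 1/17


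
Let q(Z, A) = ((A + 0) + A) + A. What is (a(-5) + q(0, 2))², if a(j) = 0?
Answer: 36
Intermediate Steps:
q(Z, A) = 3*A (q(Z, A) = (A + A) + A = 2*A + A = 3*A)
(a(-5) + q(0, 2))² = (0 + 3*2)² = (0 + 6)² = 6² = 36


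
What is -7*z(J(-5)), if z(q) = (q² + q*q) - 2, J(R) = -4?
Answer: -210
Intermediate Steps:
z(q) = -2 + 2*q² (z(q) = (q² + q²) - 2 = 2*q² - 2 = -2 + 2*q²)
-7*z(J(-5)) = -7*(-2 + 2*(-4)²) = -7*(-2 + 2*16) = -7*(-2 + 32) = -7*30 = -210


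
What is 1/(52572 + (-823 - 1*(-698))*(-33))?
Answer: 1/56697 ≈ 1.7638e-5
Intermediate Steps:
1/(52572 + (-823 - 1*(-698))*(-33)) = 1/(52572 + (-823 + 698)*(-33)) = 1/(52572 - 125*(-33)) = 1/(52572 + 4125) = 1/56697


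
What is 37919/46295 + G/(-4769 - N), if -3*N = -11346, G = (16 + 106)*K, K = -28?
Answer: 482389089/395868545 ≈ 1.2186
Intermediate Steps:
G = -3416 (G = (16 + 106)*(-28) = 122*(-28) = -3416)
N = 3782 (N = -⅓*(-11346) = 3782)
37919/46295 + G/(-4769 - N) = 37919/46295 - 3416/(-4769 - 1*3782) = 37919*(1/46295) - 3416/(-4769 - 3782) = 37919/46295 - 3416/(-8551) = 37919/46295 - 3416*(-1/8551) = 37919/46295 + 3416/8551 = 482389089/395868545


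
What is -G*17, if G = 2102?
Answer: -35734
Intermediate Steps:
-G*17 = -2102*17 = -1*35734 = -35734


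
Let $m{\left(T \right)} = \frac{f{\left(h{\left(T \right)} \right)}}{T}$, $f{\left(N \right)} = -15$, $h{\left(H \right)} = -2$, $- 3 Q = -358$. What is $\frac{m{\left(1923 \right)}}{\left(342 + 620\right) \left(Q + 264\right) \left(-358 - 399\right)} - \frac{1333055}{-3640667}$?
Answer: $\frac{143121501986006101}{390874892057059540} \approx 0.36616$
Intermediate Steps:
$Q = \frac{358}{3}$ ($Q = \left(- \frac{1}{3}\right) \left(-358\right) = \frac{358}{3} \approx 119.33$)
$m{\left(T \right)} = - \frac{15}{T}$
$\frac{m{\left(1923 \right)}}{\left(342 + 620\right) \left(Q + 264\right) \left(-358 - 399\right)} - \frac{1333055}{-3640667} = \frac{\left(-15\right) \frac{1}{1923}}{\left(342 + 620\right) \left(\frac{358}{3} + 264\right) \left(-358 - 399\right)} - \frac{1333055}{-3640667} = \frac{\left(-15\right) \frac{1}{1923}}{962 \cdot \frac{1150}{3} \left(-757\right)} - - \frac{1333055}{3640667} = - \frac{5}{641 \cdot 962 \left(- \frac{870550}{3}\right)} + \frac{1333055}{3640667} = - \frac{5}{641 \left(- \frac{837469100}{3}\right)} + \frac{1333055}{3640667} = \left(- \frac{5}{641}\right) \left(- \frac{3}{837469100}\right) + \frac{1333055}{3640667} = \frac{3}{107363538620} + \frac{1333055}{3640667} = \frac{143121501986006101}{390874892057059540}$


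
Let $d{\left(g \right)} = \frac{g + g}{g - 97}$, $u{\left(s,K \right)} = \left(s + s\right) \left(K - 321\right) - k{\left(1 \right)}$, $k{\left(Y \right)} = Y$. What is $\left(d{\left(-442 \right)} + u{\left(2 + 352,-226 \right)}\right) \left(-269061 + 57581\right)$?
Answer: $\frac{44144635290120}{539} \approx 8.1901 \cdot 10^{10}$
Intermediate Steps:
$u{\left(s,K \right)} = -1 + 2 s \left(-321 + K\right)$ ($u{\left(s,K \right)} = \left(s + s\right) \left(K - 321\right) - 1 = 2 s \left(-321 + K\right) - 1 = -1 + 2 s \left(-321 + K\right)$)
$d{\left(g \right)} = \frac{2 g}{-97 + g}$
$\left(d{\left(-442 \right)} + u{\left(2 + 352,-226 \right)}\right) \left(-269061 + 57581\right) = \left(2 \left(-442\right) \frac{1}{-97 - 442} - \left(1 + 1094 \left(2 + 352\right)\right)\right) \left(-269061 + 57581\right) = \left(2 \left(-442\right) \frac{1}{-539} - \left(227269 + 160008\right)\right) \left(-211480\right) = \left(2 \left(-442\right) \left(- \frac{1}{539}\right) - 387277\right) \left(-211480\right) = \left(\frac{884}{539} - 387277\right) \left(-211480\right) = \left(- \frac{208741419}{539}\right) \left(-211480\right) = \frac{44144635290120}{539}$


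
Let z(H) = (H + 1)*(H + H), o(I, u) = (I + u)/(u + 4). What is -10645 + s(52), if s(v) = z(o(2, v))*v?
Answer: -1023905/98 ≈ -10448.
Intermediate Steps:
o(I, u) = (I + u)/(4 + u)
z(H) = 2*H*(1 + H) (z(H) = (1 + H)*(2*H) = 2*H*(1 + H))
s(v) = 2*v*(1 + (2 + v)/(4 + v))*(2 + v)/(4 + v) (s(v) = (2*((2 + v)/(4 + v))*(1 + (2 + v)/(4 + v)))*v = (2*(1 + (2 + v)/(4 + v))*(2 + v)/(4 + v))*v = 2*v*(1 + (2 + v)/(4 + v))*(2 + v)/(4 + v))
-10645 + s(52) = -10645 + 4*52*(2 + 52)*(3 + 52)/(4 + 52)**2 = -10645 + 4*52*54*55/56**2 = -10645 + 4*52*(1/3136)*54*55 = -10645 + 19305/98 = -1023905/98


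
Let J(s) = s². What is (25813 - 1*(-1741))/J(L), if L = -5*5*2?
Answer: 13777/1250 ≈ 11.022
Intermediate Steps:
L = -50 (L = -25*2 = -50)
(25813 - 1*(-1741))/J(L) = (25813 - 1*(-1741))/((-50)²) = (25813 + 1741)/2500 = 27554*(1/2500) = 13777/1250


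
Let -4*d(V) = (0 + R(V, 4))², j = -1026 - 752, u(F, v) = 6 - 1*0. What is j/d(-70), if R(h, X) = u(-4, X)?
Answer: 1778/9 ≈ 197.56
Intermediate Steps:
u(F, v) = 6 (u(F, v) = 6 + 0 = 6)
j = -1778
R(h, X) = 6
d(V) = -9 (d(V) = -(0 + 6)²/4 = -¼*6² = -¼*36 = -9)
j/d(-70) = -1778/(-9) = -1778*(-⅑) = 1778/9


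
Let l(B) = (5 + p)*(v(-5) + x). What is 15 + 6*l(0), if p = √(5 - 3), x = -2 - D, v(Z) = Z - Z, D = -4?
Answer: 75 + 12*√2 ≈ 91.971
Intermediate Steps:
v(Z) = 0
x = 2 (x = -2 - 1*(-4) = -2 + 4 = 2)
p = √2 ≈ 1.4142
l(B) = 10 + 2*√2 (l(B) = (5 + √2)*(0 + 2) = (5 + √2)*2 = 10 + 2*√2)
15 + 6*l(0) = 15 + 6*(10 + 2*√2) = 15 + (60 + 12*√2) = 75 + 12*√2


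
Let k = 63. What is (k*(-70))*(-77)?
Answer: 339570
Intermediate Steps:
(k*(-70))*(-77) = (63*(-70))*(-77) = -4410*(-77) = 339570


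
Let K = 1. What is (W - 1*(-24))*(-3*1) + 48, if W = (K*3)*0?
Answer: -24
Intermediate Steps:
W = 0 (W = (1*3)*0 = 3*0 = 0)
(W - 1*(-24))*(-3*1) + 48 = (0 - 1*(-24))*(-3*1) + 48 = (0 + 24)*(-3) + 48 = 24*(-3) + 48 = -72 + 48 = -24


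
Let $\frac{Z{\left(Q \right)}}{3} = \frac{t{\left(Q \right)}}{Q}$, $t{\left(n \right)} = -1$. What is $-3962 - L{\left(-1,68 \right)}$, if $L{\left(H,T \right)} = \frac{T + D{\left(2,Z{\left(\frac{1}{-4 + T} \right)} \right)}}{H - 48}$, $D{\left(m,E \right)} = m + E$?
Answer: $- \frac{194260}{49} \approx -3964.5$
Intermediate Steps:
$Z{\left(Q \right)} = - \frac{3}{Q}$ ($Z{\left(Q \right)} = 3 \left(- \frac{1}{Q}\right) = - \frac{3}{Q}$)
$D{\left(m,E \right)} = E + m$
$L{\left(H,T \right)} = \frac{14 - 2 T}{-48 + H}$ ($L{\left(H,T \right)} = \frac{T + \left(- \frac{3}{\frac{1}{-4 + T}} + 2\right)}{H - 48} = \frac{T - \left(-2 + 3 \left(-4 + T\right)\right)}{-48 + H} = \frac{T + \left(\left(12 - 3 T\right) + 2\right)}{-48 + H} = \frac{T - \left(-14 + 3 T\right)}{-48 + H} = \frac{14 - 2 T}{-48 + H}$)
$-3962 - L{\left(-1,68 \right)} = -3962 - \frac{2 \left(7 - 68\right)}{-48 - 1} = -3962 - \frac{2 \left(7 - 68\right)}{-49} = -3962 - 2 \left(- \frac{1}{49}\right) \left(-61\right) = -3962 - \frac{122}{49} = - \frac{194260}{49}$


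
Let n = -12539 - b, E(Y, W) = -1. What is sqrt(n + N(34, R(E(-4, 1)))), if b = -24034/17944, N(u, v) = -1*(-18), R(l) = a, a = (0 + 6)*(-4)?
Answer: I*sqrt(251948103985)/4486 ≈ 111.89*I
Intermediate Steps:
a = -24 (a = 6*(-4) = -24)
R(l) = -24
N(u, v) = 18
b = -12017/8972 (b = -24034*1/17944 = -12017/8972 ≈ -1.3394)
n = -112487891/8972 (n = -12539 - 1*(-12017/8972) = -12539 + 12017/8972 = -112487891/8972 ≈ -12538.)
sqrt(n + N(34, R(E(-4, 1)))) = sqrt(-112487891/8972 + 18) = sqrt(-112326395/8972) = I*sqrt(251948103985)/4486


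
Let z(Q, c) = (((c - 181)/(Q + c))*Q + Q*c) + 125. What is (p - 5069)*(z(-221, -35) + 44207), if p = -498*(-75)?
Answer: 53592173737/32 ≈ 1.6748e+9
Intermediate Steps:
z(Q, c) = 125 + Q*c + Q*(-181 + c)/(Q + c) (z(Q, c) = (((-181 + c)/(Q + c))*Q + Q*c) + 125 = (Q*(-181 + c)/(Q + c) + Q*c) + 125 = (Q*c + Q*(-181 + c)/(Q + c)) + 125 = 125 + Q*c + Q*(-181 + c)/(Q + c))
p = 37350
(p - 5069)*(z(-221, -35) + 44207) = (37350 - 5069)*((-56*(-221) + 125*(-35) - 221*(-35) - 221*(-35)² - 35*(-221)²)/(-221 - 35) + 44207) = 32281*((12376 - 4375 + 7735 - 221*1225 - 35*48841)/(-256) + 44207) = 32281*(-(12376 - 4375 + 7735 - 270725 - 1709435)/256 + 44207) = 32281*(-1/256*(-1964424) + 44207) = 32281*(245553/32 + 44207) = 32281*(1660177/32) = 53592173737/32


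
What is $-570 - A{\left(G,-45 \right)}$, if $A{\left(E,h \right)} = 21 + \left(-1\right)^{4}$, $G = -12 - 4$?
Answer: $-592$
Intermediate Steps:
$G = -16$
$A{\left(E,h \right)} = 22$ ($A{\left(E,h \right)} = 21 + 1 = 22$)
$-570 - A{\left(G,-45 \right)} = -570 - 22 = -592$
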